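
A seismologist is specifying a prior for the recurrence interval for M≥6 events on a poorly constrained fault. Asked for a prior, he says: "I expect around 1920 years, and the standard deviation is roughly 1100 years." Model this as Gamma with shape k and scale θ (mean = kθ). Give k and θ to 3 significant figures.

For Gamma(k, scale θ): mean = kθ, variance = kθ², so CV = 1/√k.
CV = SD/mean = 1100/1920 = 0.5729, hence k = 1/CV² = 3.05.
Then θ = mean/k = 1920/3.05 = 630.

k ≈ 3.05, θ ≈ 630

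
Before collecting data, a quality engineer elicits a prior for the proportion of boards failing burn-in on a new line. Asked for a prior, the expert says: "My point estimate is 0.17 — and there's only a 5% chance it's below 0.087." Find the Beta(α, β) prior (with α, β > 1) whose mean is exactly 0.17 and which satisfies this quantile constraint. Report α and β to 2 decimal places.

With mean 0.17 fixed, write α = 0.17s, β = 0.83s where s = α+β.
Need P(θ < 0.087) = 0.05 under Beta(0.17s, 0.83s). Normal approximation: (q−m)/√(m(1−m)/s) ≈ z_{0.05} = -1.64, so s ≈ 0.17·0.83·(-1.64)²/(0.087−0.17)² = 55.4.
At s = 55.4: P(θ<0.087) ≈ 0.031. Adjusting to match 0.05 gives s ≈ 43.85.
So α = 0.17·43.85 ≈ 7.46, β = 0.83·43.85 ≈ 36.40.

α ≈ 7.46, β ≈ 36.40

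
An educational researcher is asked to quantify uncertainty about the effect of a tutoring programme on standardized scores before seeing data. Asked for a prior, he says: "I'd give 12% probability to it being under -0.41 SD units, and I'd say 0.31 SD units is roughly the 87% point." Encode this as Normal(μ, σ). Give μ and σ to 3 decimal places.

μ = -0.042, σ = 0.313

The p-quantile of Normal(μ,σ) is μ + z_p·σ, with z_{0.12} = -1.175 and z_{0.87} = 1.126.
Eliminate σ: μ = (z₂·x₁ − z₁·x₂)/(z₂ − z₁) = (1.126·-0.41 − (-1.175)·0.31)/2.301 = -0.042.
Then σ = (x₂ − x₁)/(z₂ − z₁) = (0.31 − -0.41)/2.301 = 0.313.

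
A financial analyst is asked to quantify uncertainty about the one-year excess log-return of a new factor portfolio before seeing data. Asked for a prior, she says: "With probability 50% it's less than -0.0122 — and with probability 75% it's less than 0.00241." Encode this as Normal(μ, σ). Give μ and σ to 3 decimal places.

For Normal(μ,σ), the p-quantile is μ + z_p·σ. Here z_{0.5} = 0, z_{0.75} = 0.6745.
So -0.0122 = μ + 0σ and 0.00241 = μ + 0.6745σ.
Subtracting: σ = (0.00241 − -0.0122)/(0.6745 − (0)) = 0.022.
Then μ = -0.0122 − (0)·0.022 = -0.012.

μ = -0.012, σ = 0.022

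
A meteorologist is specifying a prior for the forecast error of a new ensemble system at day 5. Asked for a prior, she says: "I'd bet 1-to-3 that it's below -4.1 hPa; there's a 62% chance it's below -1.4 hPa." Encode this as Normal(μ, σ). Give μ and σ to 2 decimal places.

The p-quantile of Normal(μ,σ) is μ + z_p·σ, with z_{0.25} = -0.6745 and z_{0.62} = 0.3055.
Eliminate σ: μ = (z₂·x₁ − z₁·x₂)/(z₂ − z₁) = (0.3055·-4.1 − (-0.6745)·-1.4)/0.98 = -2.24.
Then σ = (x₂ − x₁)/(z₂ − z₁) = (-1.4 − -4.1)/0.98 = 2.76.

μ = -2.24, σ = 2.76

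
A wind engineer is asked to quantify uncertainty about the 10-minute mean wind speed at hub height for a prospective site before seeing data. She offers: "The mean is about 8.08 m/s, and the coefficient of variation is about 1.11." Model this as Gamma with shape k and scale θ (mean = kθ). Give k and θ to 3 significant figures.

k ≈ 0.812, θ ≈ 9.96

For Gamma(k, scale θ): mean = kθ, variance = kθ², so CV = 1/√k.
CV = 1.11, hence k = 1/CV² = 0.812.
Then θ = mean/k = 8.08/0.812 = 9.96.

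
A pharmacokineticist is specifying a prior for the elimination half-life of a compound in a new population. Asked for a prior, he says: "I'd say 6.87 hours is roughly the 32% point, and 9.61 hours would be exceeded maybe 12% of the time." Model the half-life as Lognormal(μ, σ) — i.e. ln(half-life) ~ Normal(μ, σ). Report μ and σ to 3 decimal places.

μ ≈ 2.023, σ ≈ 0.204

If T ~ Lognormal(μ,σ) then ln T ~ Normal(μ,σ), so the p-quantile of ln T is μ + z_p·σ.
ln(6.87) = 1.927 and ln(9.61) = 2.263; z_{0.32} = -0.4677, z_{0.88} = 1.175.
σ = (2.263 − 1.927)/(1.175 − (-0.4677)) = 0.204.
μ = 1.927 − (-0.4677)·0.204 = 2.023.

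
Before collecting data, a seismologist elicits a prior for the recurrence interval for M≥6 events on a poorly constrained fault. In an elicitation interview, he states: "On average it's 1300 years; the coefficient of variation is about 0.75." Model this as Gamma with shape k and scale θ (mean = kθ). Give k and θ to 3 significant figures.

k ≈ 1.78, θ ≈ 731

For Gamma(k, scale θ): mean = kθ, variance = kθ², so CV = 1/√k.
CV = 0.75, hence k = 1/CV² = 1.78.
Then θ = mean/k = 1300/1.78 = 731.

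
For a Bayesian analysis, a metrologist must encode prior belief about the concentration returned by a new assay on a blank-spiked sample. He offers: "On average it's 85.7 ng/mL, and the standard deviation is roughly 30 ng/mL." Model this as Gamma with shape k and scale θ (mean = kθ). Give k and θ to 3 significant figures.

For Gamma(k, scale θ): mean = kθ, variance = kθ², so CV = 1/√k.
CV = SD/mean = 30/85.7 = 0.3501, hence k = 1/CV² = 8.16.
Then θ = mean/k = 85.7/8.16 = 10.5.

k ≈ 8.16, θ ≈ 10.5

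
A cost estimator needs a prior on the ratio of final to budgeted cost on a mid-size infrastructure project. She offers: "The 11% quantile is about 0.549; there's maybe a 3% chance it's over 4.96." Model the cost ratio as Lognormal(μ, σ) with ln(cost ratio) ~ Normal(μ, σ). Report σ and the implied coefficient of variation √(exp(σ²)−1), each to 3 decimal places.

If T ~ Lognormal(μ,σ) then ln T ~ Normal(μ,σ), so the p-quantile of ln T is μ + z_p·σ.
ln(0.549) = -0.5997 and ln(4.96) = 1.601; z_{0.11} = -1.227, z_{0.97} = 1.881.
σ = (1.601 − -0.5997)/(1.881 − (-1.227)) = 0.708.
μ = -0.5997 − (-1.227)·0.708 = 0.269.
CV = √(exp(σ²)−1) = √(exp(0.5018)−1) = 0.807.

σ ≈ 0.708, CV ≈ 0.807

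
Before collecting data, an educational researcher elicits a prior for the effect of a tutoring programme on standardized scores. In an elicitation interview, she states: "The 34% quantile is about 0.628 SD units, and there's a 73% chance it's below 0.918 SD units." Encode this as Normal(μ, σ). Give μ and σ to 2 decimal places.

μ = 0.74, σ = 0.28

The p-quantile of Normal(μ,σ) is μ + z_p·σ, with z_{0.34} = -0.4125 and z_{0.73} = 0.6128.
Eliminate σ: μ = (z₂·x₁ − z₁·x₂)/(z₂ − z₁) = (0.6128·0.628 − (-0.4125)·0.918)/1.025 = 0.74.
Then σ = (x₂ − x₁)/(z₂ − z₁) = (0.918 − 0.628)/1.025 = 0.28.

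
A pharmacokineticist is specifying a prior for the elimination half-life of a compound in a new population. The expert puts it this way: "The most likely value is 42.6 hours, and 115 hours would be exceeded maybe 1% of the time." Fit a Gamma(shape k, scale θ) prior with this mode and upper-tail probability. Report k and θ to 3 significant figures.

Gamma(k,θ) with k>1 has mode (k−1)θ, so θ = 42.6/(k−1).
Need P(X < 115) = 0.99 with θ tied to k this way. Start at k = 2, θ = 42.6: P(X<115) ≈ 0.751.
Too low — raise k to concentrate. Iterating converges to k ≈ 5.68.
Then θ = 42.6/(5.68−1) ≈ 9.1.

k ≈ 5.68, θ ≈ 9.1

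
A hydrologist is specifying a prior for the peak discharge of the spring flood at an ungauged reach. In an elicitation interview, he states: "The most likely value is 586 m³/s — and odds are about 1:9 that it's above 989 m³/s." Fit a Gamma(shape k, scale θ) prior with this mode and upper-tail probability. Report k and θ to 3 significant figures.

Gamma(k,θ) with k>1 has mode (k−1)θ, so θ = 586/(k−1).
Need P(X < 989) = 0.9 with θ tied to k this way. Start at k = 2, θ = 586: P(X<989) ≈ 0.503.
Too low — raise k to concentrate. Iterating converges to k ≈ 7.91.
Then θ = 586/(7.91−1) ≈ 84.9.

k ≈ 7.91, θ ≈ 84.9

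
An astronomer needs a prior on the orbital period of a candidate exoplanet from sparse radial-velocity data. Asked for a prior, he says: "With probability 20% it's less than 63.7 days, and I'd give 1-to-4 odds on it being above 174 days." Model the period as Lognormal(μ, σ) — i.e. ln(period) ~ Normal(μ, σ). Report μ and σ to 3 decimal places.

μ ≈ 4.657, σ ≈ 0.597

If T ~ Lognormal(μ,σ) then ln T ~ Normal(μ,σ), so the p-quantile of ln T is μ + z_p·σ.
ln(63.7) = 4.154 and ln(174) = 5.159; z_{0.2} = -0.8416, z_{0.8} = 0.8416.
σ = (5.159 − 4.154)/(0.8416 − (-0.8416)) = 0.597.
μ = 4.154 − (-0.8416)·0.597 = 4.657.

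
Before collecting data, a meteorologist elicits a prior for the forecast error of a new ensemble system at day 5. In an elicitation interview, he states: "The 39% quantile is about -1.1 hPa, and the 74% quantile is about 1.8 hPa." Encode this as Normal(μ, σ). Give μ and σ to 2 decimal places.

μ = -0.22, σ = 3.14

The p-quantile of Normal(μ,σ) is μ + z_p·σ, with z_{0.39} = -0.2793 and z_{0.74} = 0.6433.
Eliminate σ: μ = (z₂·x₁ − z₁·x₂)/(z₂ − z₁) = (0.6433·-1.1 − (-0.2793)·1.8)/0.9227 = -0.22.
Then σ = (x₂ − x₁)/(z₂ − z₁) = (1.8 − -1.1)/0.9227 = 3.14.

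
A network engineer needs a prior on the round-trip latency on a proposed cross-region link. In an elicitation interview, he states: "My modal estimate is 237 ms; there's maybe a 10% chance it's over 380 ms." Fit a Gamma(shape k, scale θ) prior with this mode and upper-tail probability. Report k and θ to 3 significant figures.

Gamma(k,θ) with k>1 has mode (k−1)θ, so θ = 237/(k−1).
Need P(X < 380) = 0.9 with θ tied to k this way. Start at k = 2, θ = 237: P(X<380) ≈ 0.476.
Too low — raise k to concentrate. Iterating converges to k ≈ 9.43.
Then θ = 237/(9.43−1) ≈ 28.1.

k ≈ 9.43, θ ≈ 28.1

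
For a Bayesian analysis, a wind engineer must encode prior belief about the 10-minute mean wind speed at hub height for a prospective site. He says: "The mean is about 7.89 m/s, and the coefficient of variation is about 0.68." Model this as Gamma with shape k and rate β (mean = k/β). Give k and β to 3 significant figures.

For Gamma(k, rate β): mean = k/β, variance = k/β², so CV = 1/√k.
CV = 0.68, hence k = 1/CV² = 2.16.
Then β = k/mean = 2.16/7.89 = 0.274.

k ≈ 2.16, β ≈ 0.274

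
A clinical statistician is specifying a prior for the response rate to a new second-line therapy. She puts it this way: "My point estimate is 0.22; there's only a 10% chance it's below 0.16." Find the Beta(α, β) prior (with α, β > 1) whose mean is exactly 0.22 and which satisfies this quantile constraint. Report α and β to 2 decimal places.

α ≈ 16.11, β ≈ 57.12

With mean 0.22 fixed, write α = 0.22s, β = 0.78s where s = α+β.
Need P(θ < 0.16) = 0.1 under Beta(0.22s, 0.78s). Normal approximation: (q−m)/√(m(1−m)/s) ≈ z_{0.1} = -1.28, so s ≈ 0.22·0.78·(-1.28)²/(0.16−0.22)² = 78.3.
At s = 78.3: P(θ<0.16) ≈ 0.092. Adjusting to match 0.1 gives s ≈ 73.23.
So α = 0.22·73.23 ≈ 16.11, β = 0.78·73.23 ≈ 57.12.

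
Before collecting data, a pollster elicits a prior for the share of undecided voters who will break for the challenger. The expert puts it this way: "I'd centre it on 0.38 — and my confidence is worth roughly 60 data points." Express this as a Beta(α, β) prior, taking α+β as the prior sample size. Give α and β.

α = 22.8, β = 37.2

Under the effective-sample-size interpretation, Beta(α, β) has prior mean α/(α+β) and prior sample size α+β.
So α+β = 60 and α/(α+β) = 0.38, giving α = 0.38·60 = 22.8 and β = 60 − 22.8 = 37.2.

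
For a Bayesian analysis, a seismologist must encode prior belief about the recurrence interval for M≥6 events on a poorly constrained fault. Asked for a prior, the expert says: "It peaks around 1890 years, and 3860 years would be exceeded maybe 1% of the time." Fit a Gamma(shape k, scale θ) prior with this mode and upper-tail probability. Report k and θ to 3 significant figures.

Gamma(k,θ) with k>1 has mode (k−1)θ, so θ = 1890/(k−1).
Need P(X < 3860) = 0.99 with θ tied to k this way. Start at k = 2, θ = 1890: P(X<3860) ≈ 0.605.
Too low — raise k to concentrate. Iterating converges to k ≈ 10.6.
Then θ = 1890/(10.6−1) ≈ 197.

k ≈ 10.6, θ ≈ 197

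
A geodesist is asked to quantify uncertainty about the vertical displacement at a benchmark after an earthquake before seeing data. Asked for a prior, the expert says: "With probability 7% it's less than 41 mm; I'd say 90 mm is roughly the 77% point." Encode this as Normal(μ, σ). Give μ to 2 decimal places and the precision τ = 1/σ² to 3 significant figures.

μ = 73.65, τ = 0.00204

The p-quantile of Normal(μ,σ) is μ + z_p·σ, with z_{0.07} = -1.476 and z_{0.77} = 0.7388.
Eliminate σ: μ = (z₂·x₁ − z₁·x₂)/(z₂ − z₁) = (0.7388·41 − (-1.476)·90)/2.215 = 73.65.
Then σ = (x₂ − x₁)/(z₂ − z₁) = (90 − 41)/2.215 = 22.13.
Precision τ = 1/σ² = 1/22.13² = 0.00204.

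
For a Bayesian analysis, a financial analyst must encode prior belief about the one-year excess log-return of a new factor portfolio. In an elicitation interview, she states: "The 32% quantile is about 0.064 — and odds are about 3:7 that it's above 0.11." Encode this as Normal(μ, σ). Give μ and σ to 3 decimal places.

The p-quantile of Normal(μ,σ) is μ + z_p·σ, with z_{0.32} = -0.4677 and z_{0.7} = 0.5244.
Eliminate σ: μ = (z₂·x₁ − z₁·x₂)/(z₂ − z₁) = (0.5244·0.064 − (-0.4677)·0.11)/0.9921 = 0.086.
Then σ = (x₂ − x₁)/(z₂ − z₁) = (0.11 − 0.064)/0.9921 = 0.046.

μ = 0.086, σ = 0.046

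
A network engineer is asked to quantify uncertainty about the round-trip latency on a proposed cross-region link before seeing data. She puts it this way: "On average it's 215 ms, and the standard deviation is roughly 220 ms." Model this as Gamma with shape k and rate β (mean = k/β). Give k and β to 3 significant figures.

k ≈ 0.955, β ≈ 0.00444

For Gamma(k, rate β): mean = k/β, variance = k/β², so CV = 1/√k.
CV = SD/mean = 220/215 = 1.023, hence k = 1/CV² = 0.955.
Then β = k/mean = 0.955/215 = 0.00444.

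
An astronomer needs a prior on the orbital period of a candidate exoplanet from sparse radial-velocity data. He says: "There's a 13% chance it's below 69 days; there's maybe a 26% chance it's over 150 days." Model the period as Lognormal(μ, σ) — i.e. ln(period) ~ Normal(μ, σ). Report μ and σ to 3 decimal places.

μ ≈ 4.728, σ ≈ 0.439

If T ~ Lognormal(μ,σ) then ln T ~ Normal(μ,σ), so the p-quantile of ln T is μ + z_p·σ.
ln(69) = 4.234 and ln(150) = 5.011; z_{0.13} = -1.126, z_{0.74} = 0.6433.
σ = (5.011 − 4.234)/(0.6433 − (-1.126)) = 0.439.
μ = 4.234 − (-1.126)·0.439 = 4.728.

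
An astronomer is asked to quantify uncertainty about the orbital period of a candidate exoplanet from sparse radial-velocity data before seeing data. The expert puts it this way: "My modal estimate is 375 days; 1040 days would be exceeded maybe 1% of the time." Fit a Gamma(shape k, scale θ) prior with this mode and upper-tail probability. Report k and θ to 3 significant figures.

Gamma(k,θ) with k>1 has mode (k−1)θ, so θ = 375/(k−1).
Need P(X < 1040) = 0.99 with θ tied to k this way. Start at k = 2, θ = 375: P(X<1040) ≈ 0.764.
Too low — raise k to concentrate. Iterating converges to k ≈ 5.41.
Then θ = 375/(5.41−1) ≈ 85.1.

k ≈ 5.41, θ ≈ 85.1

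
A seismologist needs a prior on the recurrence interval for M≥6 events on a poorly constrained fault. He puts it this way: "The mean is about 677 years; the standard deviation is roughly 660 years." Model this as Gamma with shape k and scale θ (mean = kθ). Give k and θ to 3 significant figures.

For Gamma(k, scale θ): mean = kθ, variance = kθ², so CV = 1/√k.
CV = SD/mean = 660/677 = 0.9749, hence k = 1/CV² = 1.05.
Then θ = mean/k = 677/1.05 = 643.

k ≈ 1.05, θ ≈ 643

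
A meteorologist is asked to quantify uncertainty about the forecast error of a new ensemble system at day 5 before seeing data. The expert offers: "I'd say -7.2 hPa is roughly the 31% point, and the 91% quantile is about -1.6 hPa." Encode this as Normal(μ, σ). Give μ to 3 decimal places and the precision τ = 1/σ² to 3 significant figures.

μ = -5.688, τ = 0.108

The p-quantile of Normal(μ,σ) is μ + z_p·σ, with z_{0.31} = -0.4959 and z_{0.91} = 1.341.
Eliminate σ: μ = (z₂·x₁ − z₁·x₂)/(z₂ − z₁) = (1.341·-7.2 − (-0.4959)·-1.6)/1.837 = -5.688.
Then σ = (x₂ − x₁)/(z₂ − z₁) = (-1.6 − -7.2)/1.837 = 3.049.
Precision τ = 1/σ² = 1/3.049² = 0.108.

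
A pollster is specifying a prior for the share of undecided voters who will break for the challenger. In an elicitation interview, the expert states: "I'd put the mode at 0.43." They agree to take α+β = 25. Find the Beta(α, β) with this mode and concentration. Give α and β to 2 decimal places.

α = 10.89, β = 14.11

For α,β > 1 the Beta mode is (α−1)/(α+β−2). With α+β = 25, the mode is (α−1)/23.
Set (α−1)/23 = 0.43 → α = 1 + 0.43·23 = 10.89.
β = 25 − α = 14.11.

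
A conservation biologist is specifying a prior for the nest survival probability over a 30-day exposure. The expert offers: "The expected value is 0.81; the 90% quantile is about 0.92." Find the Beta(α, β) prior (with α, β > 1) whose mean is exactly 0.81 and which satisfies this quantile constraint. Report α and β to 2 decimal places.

α ≈ 13.65, β ≈ 3.20

With mean 0.81 fixed, write α = 0.81s, β = 0.19s where s = α+β.
Need P(θ < 0.92) = 0.9 under Beta(0.81s, 0.19s). Normal approximation: (q−m)/√(m(1−m)/s) ≈ z_{0.9} = 1.28, so s ≈ 0.81·0.19·(1.28)²/(0.92−0.81)² = 20.9.
At s = 20.9: P(θ<0.92) ≈ 0.928. Adjusting to match 0.9 gives s ≈ 16.85.
So α = 0.81·16.85 ≈ 13.65, β = 0.19·16.85 ≈ 3.20.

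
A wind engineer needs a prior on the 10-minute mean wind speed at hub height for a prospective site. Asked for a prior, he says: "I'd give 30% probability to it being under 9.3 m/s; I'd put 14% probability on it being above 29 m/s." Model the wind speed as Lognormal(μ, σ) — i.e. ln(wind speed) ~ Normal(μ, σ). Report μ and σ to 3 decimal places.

If T ~ Lognormal(μ,σ) then ln T ~ Normal(μ,σ), so the p-quantile of ln T is μ + z_p·σ.
ln(9.3) = 2.23 and ln(29) = 3.367; z_{0.3} = -0.5244, z_{0.86} = 1.08.
σ = (3.367 − 2.23)/(1.08 − (-0.5244)) = 0.709.
μ = 2.23 − (-0.5244)·0.709 = 2.602.

μ ≈ 2.602, σ ≈ 0.709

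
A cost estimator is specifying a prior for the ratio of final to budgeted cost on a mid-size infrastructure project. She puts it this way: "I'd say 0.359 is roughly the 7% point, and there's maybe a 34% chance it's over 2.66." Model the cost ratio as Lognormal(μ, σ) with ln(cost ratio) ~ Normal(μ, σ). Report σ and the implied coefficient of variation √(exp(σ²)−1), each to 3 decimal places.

If T ~ Lognormal(μ,σ) then ln T ~ Normal(μ,σ), so the p-quantile of ln T is μ + z_p·σ.
ln(0.359) = -1.024 and ln(2.66) = 0.9783; z_{0.07} = -1.476, z_{0.66} = 0.4125.
σ = (0.9783 − -1.024)/(0.4125 − (-1.476)) = 1.061.
μ = -1.024 − (-1.476)·1.061 = 0.541.
CV = √(exp(σ²)−1) = √(exp(1.1250)−1) = 1.442.

σ ≈ 1.061, CV ≈ 1.442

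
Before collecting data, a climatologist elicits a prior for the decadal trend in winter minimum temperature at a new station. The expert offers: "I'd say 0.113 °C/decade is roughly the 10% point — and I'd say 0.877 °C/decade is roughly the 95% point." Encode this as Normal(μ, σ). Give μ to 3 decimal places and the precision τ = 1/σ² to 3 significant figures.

The p-quantile of Normal(μ,σ) is μ + z_p·σ, with z_{0.1} = -1.282 and z_{0.95} = 1.645.
Eliminate σ: μ = (z₂·x₁ − z₁·x₂)/(z₂ − z₁) = (1.645·0.113 − (-1.282)·0.877)/2.926 = 0.448.
Then σ = (x₂ − x₁)/(z₂ − z₁) = (0.877 − 0.113)/2.926 = 0.261.
Precision τ = 1/σ² = 1/0.2611² = 14.7.

μ = 0.448, τ = 14.7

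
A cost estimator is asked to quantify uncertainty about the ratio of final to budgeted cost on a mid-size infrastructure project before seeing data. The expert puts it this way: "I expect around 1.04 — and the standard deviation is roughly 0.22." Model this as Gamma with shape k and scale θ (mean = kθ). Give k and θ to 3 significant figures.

For Gamma(k, scale θ): mean = kθ, variance = kθ², so CV = 1/√k.
CV = SD/mean = 0.22/1.04 = 0.2115, hence k = 1/CV² = 22.3.
Then θ = mean/k = 1.04/22.3 = 0.0465.

k ≈ 22.3, θ ≈ 0.0465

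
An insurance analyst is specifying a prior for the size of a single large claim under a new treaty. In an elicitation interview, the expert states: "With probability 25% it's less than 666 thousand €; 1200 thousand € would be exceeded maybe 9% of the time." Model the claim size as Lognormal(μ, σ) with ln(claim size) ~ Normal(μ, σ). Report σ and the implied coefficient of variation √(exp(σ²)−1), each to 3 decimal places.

If T ~ Lognormal(μ,σ) then ln T ~ Normal(μ,σ), so the p-quantile of ln T is μ + z_p·σ.
ln(666) = 6.501 and ln(1200) = 7.09; z_{0.25} = -0.6745, z_{0.91} = 1.341.
σ = (7.09 − 6.501)/(1.341 − (-0.6745)) = 0.292.
μ = 6.501 − (-0.6745)·0.292 = 6.698.
CV = √(exp(σ²)−1) = √(exp(0.0854)−1) = 0.299.

σ ≈ 0.292, CV ≈ 0.299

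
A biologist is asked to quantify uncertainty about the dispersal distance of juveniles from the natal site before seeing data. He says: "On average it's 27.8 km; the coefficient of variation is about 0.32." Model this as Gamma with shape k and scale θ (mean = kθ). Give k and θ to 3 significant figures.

For Gamma(k, scale θ): mean = kθ, variance = kθ², so CV = 1/√k.
CV = 0.32, hence k = 1/CV² = 9.77.
Then θ = mean/k = 27.8/9.77 = 2.85.

k ≈ 9.77, θ ≈ 2.85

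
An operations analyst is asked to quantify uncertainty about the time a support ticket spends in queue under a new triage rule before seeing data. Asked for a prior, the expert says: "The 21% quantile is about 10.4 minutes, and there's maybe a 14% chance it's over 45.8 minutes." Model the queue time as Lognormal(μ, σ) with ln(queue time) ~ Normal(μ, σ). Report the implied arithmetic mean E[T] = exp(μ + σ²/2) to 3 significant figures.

E[T] ≈ 26.7 minutes

If T ~ Lognormal(μ,σ) then ln T ~ Normal(μ,σ), so the p-quantile of ln T is μ + z_p·σ.
ln(10.4) = 2.342 and ln(45.8) = 3.824; z_{0.21} = -0.8064, z_{0.86} = 1.08.
σ = (3.824 − 2.342)/(1.08 − (-0.8064)) = 0.786.
μ = 2.342 − (-0.8064)·0.786 = 2.975.
E[T] = exp(μ + σ²/2) = exp(2.975 + 0.3087) = 26.7 minutes.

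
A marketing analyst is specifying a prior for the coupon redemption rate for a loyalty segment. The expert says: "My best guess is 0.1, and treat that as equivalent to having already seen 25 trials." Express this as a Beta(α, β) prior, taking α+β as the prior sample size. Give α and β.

Under the effective-sample-size interpretation, Beta(α, β) has prior mean α/(α+β) and prior sample size α+β.
So α+β = 25 and α/(α+β) = 0.1, giving α = 0.1·25 = 2.5 and β = 25 − 2.5 = 22.5.

α = 2.5, β = 22.5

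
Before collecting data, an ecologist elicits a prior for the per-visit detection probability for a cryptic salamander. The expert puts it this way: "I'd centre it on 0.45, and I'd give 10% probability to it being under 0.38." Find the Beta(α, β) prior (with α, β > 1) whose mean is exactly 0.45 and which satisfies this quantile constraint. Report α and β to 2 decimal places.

α ≈ 36.90, β ≈ 45.10

With mean 0.45 fixed, write α = 0.45s, β = 0.55s where s = α+β.
Need P(θ < 0.38) = 0.1 under Beta(0.45s, 0.55s). Normal approximation: (q−m)/√(m(1−m)/s) ≈ z_{0.1} = -1.28, so s ≈ 0.45·0.55·(-1.28)²/(0.38−0.45)² = 83.0.
At s = 83.0: P(θ<0.38) ≈ 0.099. Adjusting to match 0.1 gives s ≈ 81.99.
So α = 0.45·81.99 ≈ 36.90, β = 0.55·81.99 ≈ 45.10.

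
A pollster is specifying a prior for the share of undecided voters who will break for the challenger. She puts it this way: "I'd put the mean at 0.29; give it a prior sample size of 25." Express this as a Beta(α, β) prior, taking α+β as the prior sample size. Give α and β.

α = 7.25, β = 17.75

Under the effective-sample-size interpretation, Beta(α, β) has prior mean α/(α+β) and prior sample size α+β.
So α+β = 25 and α/(α+β) = 0.29, giving α = 0.29·25 = 7.25 and β = 25 − 7.25 = 17.75.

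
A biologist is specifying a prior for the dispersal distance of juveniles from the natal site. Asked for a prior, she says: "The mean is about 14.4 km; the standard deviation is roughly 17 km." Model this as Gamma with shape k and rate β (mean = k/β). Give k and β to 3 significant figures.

For Gamma(k, rate β): mean = k/β, variance = k/β², so CV = 1/√k.
CV = SD/mean = 17/14.4 = 1.181, hence k = 1/CV² = 0.718.
Then β = k/mean = 0.718/14.4 = 0.0498.

k ≈ 0.718, β ≈ 0.0498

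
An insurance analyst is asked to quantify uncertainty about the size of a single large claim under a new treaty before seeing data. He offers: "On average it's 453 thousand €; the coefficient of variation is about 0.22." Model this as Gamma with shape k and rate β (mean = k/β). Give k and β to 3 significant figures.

For Gamma(k, rate β): mean = k/β, variance = k/β², so CV = 1/√k.
CV = 0.22, hence k = 1/CV² = 20.7.
Then β = k/mean = 20.7/453 = 0.0456.

k ≈ 20.7, β ≈ 0.0456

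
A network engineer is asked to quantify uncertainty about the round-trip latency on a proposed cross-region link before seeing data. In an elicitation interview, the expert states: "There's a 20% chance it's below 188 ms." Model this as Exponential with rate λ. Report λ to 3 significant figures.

P(T < 188.0) = 1 − e^(−λ·188.0) = 0.2, so λ = −ln(1−0.2)/188.0 = −ln(0.8)/188.0 = 0.00119.

λ ≈ 0.00119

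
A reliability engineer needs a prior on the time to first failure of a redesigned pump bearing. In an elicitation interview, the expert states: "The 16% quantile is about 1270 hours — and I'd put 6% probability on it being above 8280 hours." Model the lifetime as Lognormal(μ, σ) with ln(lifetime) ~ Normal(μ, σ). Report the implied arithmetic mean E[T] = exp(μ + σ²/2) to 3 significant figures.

E[T] ≈ 3460 hours

If T ~ Lognormal(μ,σ) then ln T ~ Normal(μ,σ), so the p-quantile of ln T is μ + z_p·σ.
ln(1270) = 7.147 and ln(8280) = 9.022; z_{0.16} = -0.9945, z_{0.94} = 1.555.
σ = (9.022 − 7.147)/(1.555 − (-0.9945)) = 0.735.
μ = 7.147 − (-0.9945)·0.735 = 7.878.
E[T] = exp(μ + σ²/2) = exp(7.878 + 0.2704) = 3460 hours.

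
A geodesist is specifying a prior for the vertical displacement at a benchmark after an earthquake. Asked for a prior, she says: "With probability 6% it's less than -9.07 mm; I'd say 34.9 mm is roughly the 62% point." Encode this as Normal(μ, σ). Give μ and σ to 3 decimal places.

For Normal(μ,σ), the p-quantile is μ + z_p·σ. Here z_{0.06} = -1.555, z_{0.62} = 0.3055.
So -9.07 = μ − 1.555σ and 34.9 = μ + 0.3055σ.
Subtracting: σ = (34.9 − -9.07)/(0.3055 − (-1.555)) = 23.637.
Then μ = -9.07 − (-1.555)·23.637 = 27.679.

μ = 27.679, σ = 23.637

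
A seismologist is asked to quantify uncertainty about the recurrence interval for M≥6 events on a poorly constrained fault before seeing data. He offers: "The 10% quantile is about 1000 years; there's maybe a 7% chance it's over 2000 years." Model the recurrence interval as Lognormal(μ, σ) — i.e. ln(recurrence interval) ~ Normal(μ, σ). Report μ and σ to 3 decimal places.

μ ≈ 7.230, σ ≈ 0.251

If T ~ Lognormal(μ,σ) then ln T ~ Normal(μ,σ), so the p-quantile of ln T is μ + z_p·σ.
ln(1000) = 6.908 and ln(2000) = 7.601; z_{0.1} = -1.282, z_{0.93} = 1.476.
σ = (7.601 − 6.908)/(1.476 − (-1.282)) = 0.251.
μ = 6.908 − (-1.282)·0.251 = 7.230.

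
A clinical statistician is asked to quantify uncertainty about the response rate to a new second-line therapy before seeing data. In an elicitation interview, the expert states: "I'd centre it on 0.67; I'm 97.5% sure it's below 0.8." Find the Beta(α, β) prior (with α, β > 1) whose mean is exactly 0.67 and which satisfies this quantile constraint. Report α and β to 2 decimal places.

With mean 0.67 fixed, write α = 0.67s, β = 0.33s where s = α+β.
Need P(θ < 0.8) = 0.975 under Beta(0.67s, 0.33s). Normal approximation: (q−m)/√(m(1−m)/s) ≈ z_{0.975} = 1.96, so s ≈ 0.67·0.33·(1.96)²/(0.8−0.67)² = 50.3.
At s = 50.3: P(θ<0.8) ≈ 0.983. Adjusting to match 0.975 gives s ≈ 43.43.
So α = 0.67·43.43 ≈ 29.10, β = 0.33·43.43 ≈ 14.33.

α ≈ 29.10, β ≈ 14.33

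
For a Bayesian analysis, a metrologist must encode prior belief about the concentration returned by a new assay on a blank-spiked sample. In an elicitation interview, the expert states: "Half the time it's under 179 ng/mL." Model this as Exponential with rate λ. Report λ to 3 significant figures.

Exponential median = ln 2 / λ, so λ = ln 2 / 179.0 = 0.00387.

λ ≈ 0.00387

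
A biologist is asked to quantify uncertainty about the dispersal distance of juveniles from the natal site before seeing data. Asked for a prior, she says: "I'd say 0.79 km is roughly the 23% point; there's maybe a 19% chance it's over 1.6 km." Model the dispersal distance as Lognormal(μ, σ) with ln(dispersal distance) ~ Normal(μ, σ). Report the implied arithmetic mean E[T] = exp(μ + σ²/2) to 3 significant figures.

If T ~ Lognormal(μ,σ) then ln T ~ Normal(μ,σ), so the p-quantile of ln T is μ + z_p·σ.
ln(0.79) = -0.2357 and ln(1.6) = 0.47; z_{0.23} = -0.7388, z_{0.81} = 0.8779.
σ = (0.47 − -0.2357)/(0.8779 − (-0.7388)) = 0.437.
μ = -0.2357 − (-0.7388)·0.437 = 0.087.
E[T] = exp(μ + σ²/2) = exp(0.087 + 0.0953) = 1.2 km.

E[T] ≈ 1.2 km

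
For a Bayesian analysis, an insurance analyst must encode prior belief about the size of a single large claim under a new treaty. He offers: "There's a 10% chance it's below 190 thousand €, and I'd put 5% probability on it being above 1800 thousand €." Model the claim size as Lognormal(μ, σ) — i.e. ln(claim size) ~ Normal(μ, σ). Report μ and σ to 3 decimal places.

μ ≈ 6.232, σ ≈ 0.768

If T ~ Lognormal(μ,σ) then ln T ~ Normal(μ,σ), so the p-quantile of ln T is μ + z_p·σ.
ln(190) = 5.247 and ln(1800) = 7.496; z_{0.1} = -1.282, z_{0.95} = 1.645.
σ = (7.496 − 5.247)/(1.645 − (-1.282)) = 0.768.
μ = 5.247 − (-1.282)·0.768 = 6.232.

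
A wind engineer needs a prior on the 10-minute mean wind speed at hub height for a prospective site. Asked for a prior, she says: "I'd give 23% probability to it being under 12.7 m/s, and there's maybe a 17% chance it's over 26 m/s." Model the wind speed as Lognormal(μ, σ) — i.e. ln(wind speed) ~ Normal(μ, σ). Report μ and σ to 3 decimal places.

If T ~ Lognormal(μ,σ) then ln T ~ Normal(μ,σ), so the p-quantile of ln T is μ + z_p·σ.
ln(12.7) = 2.542 and ln(26) = 3.258; z_{0.23} = -0.7388, z_{0.83} = 0.9542.
σ = (3.258 − 2.542)/(0.9542 − (-0.7388)) = 0.423.
μ = 2.542 − (-0.7388)·0.423 = 2.854.

μ ≈ 2.854, σ ≈ 0.423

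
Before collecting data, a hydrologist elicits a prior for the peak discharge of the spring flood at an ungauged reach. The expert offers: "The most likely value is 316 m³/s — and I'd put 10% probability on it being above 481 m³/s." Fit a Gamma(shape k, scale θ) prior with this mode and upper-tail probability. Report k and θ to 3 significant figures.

Gamma(k,θ) with k>1 has mode (k−1)θ, so θ = 316/(k−1).
Need P(X < 481) = 0.9 with θ tied to k this way. Start at k = 2, θ = 316: P(X<481) ≈ 0.450.
Too low — raise k to concentrate. Iterating converges to k ≈ 11.6.
Then θ = 316/(11.6−1) ≈ 29.9.

k ≈ 11.6, θ ≈ 29.9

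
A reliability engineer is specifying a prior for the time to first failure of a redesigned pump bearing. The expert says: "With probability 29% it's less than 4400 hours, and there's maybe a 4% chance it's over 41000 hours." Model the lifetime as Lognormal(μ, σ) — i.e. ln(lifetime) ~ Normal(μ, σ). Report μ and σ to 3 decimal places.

If T ~ Lognormal(μ,σ) then ln T ~ Normal(μ,σ), so the p-quantile of ln T is μ + z_p·σ.
ln(4400) = 8.389 and ln(41000) = 10.62; z_{0.29} = -0.5534, z_{0.96} = 1.751.
σ = (10.62 − 8.389)/(1.751 − (-0.5534)) = 0.969.
μ = 8.389 − (-0.5534)·0.969 = 8.925.

μ ≈ 8.925, σ ≈ 0.969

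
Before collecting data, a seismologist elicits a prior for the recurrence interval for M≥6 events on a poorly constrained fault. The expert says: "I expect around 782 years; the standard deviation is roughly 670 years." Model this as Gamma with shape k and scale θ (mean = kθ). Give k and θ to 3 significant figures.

For Gamma(k, scale θ): mean = kθ, variance = kθ², so CV = 1/√k.
CV = SD/mean = 670/782 = 0.8568, hence k = 1/CV² = 1.36.
Then θ = mean/k = 782/1.36 = 574.

k ≈ 1.36, θ ≈ 574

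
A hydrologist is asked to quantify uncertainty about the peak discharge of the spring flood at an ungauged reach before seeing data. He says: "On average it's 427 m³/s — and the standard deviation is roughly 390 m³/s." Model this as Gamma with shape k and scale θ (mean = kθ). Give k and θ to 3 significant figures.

For Gamma(k, scale θ): mean = kθ, variance = kθ², so CV = 1/√k.
CV = SD/mean = 390/427 = 0.9133, hence k = 1/CV² = 1.2.
Then θ = mean/k = 427/1.2 = 356.

k ≈ 1.2, θ ≈ 356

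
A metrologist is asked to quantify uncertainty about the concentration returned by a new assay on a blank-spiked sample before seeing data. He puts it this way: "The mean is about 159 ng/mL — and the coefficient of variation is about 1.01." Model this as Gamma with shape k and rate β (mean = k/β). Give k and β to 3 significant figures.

For Gamma(k, rate β): mean = k/β, variance = k/β², so CV = 1/√k.
CV = 1.01, hence k = 1/CV² = 0.98.
Then β = k/mean = 0.98/159 = 0.00617.

k ≈ 0.98, β ≈ 0.00617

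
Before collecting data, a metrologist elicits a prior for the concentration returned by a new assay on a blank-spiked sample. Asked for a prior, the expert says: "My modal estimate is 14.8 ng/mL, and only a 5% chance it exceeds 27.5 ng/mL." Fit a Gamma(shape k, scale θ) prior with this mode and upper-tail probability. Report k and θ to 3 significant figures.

k ≈ 8.25, θ ≈ 2.04

Gamma(k,θ) with k>1 has mode (k−1)θ, so θ = 14.8/(k−1).
Need P(X < 27.5) = 0.95 with θ tied to k this way. Start at k = 2, θ = 14.8: P(X<27.5) ≈ 0.554.
Too low — raise k to concentrate. Iterating converges to k ≈ 8.25.
Then θ = 14.8/(8.25−1) ≈ 2.04.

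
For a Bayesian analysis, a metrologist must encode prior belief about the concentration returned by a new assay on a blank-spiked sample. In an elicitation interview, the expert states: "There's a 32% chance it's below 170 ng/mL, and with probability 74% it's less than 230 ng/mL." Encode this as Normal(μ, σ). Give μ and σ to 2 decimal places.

μ = 195.26, σ = 54.00

The p-quantile of Normal(μ,σ) is μ + z_p·σ, with z_{0.32} = -0.4677 and z_{0.74} = 0.6433.
Eliminate σ: μ = (z₂·x₁ − z₁·x₂)/(z₂ − z₁) = (0.6433·170 − (-0.4677)·230)/1.111 = 195.26.
Then σ = (x₂ − x₁)/(z₂ − z₁) = (230 − 170)/1.111 = 54.00.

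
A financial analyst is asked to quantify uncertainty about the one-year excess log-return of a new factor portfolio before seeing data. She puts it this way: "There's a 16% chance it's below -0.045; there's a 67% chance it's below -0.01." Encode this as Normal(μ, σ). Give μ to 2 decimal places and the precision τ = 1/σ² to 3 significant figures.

μ = -0.02, τ = 1680

The p-quantile of Normal(μ,σ) is μ + z_p·σ, with z_{0.16} = -0.9945 and z_{0.67} = 0.4399.
Eliminate σ: μ = (z₂·x₁ − z₁·x₂)/(z₂ − z₁) = (0.4399·-0.045 − (-0.9945)·-0.01)/1.434 = -0.02.
Then σ = (x₂ − x₁)/(z₂ − z₁) = (-0.01 − -0.045)/1.434 = 0.02.
Precision τ = 1/σ² = 1/0.0244² = 1680.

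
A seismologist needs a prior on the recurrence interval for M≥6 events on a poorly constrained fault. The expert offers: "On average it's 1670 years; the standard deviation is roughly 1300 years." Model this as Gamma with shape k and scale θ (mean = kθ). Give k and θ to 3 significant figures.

For Gamma(k, scale θ): mean = kθ, variance = kθ², so CV = 1/√k.
CV = SD/mean = 1300/1670 = 0.7784, hence k = 1/CV² = 1.65.
Then θ = mean/k = 1670/1.65 = 1010.

k ≈ 1.65, θ ≈ 1010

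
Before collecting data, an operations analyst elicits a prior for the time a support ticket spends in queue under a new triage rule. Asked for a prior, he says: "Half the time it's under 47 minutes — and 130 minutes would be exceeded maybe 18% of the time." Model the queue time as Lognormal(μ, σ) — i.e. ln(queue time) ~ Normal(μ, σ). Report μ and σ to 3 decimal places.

If T ~ Lognormal(μ,σ) then ln T ~ Normal(μ,σ), so the p-quantile of ln T is μ + z_p·σ.
ln(47) = 3.85 and ln(130) = 4.868; z_{0.5} = 0, z_{0.82} = 0.9154.
σ = (4.868 − 3.85)/(0.9154 − (0)) = 1.111.
μ = 3.85 − (0)·1.111 = 3.850.

μ ≈ 3.850, σ ≈ 1.111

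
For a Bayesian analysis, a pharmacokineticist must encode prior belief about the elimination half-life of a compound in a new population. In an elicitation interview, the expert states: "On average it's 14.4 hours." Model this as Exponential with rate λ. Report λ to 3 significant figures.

Exponential mean = 1/λ, so λ = 1/14.4 = 0.0694.

λ ≈ 0.0694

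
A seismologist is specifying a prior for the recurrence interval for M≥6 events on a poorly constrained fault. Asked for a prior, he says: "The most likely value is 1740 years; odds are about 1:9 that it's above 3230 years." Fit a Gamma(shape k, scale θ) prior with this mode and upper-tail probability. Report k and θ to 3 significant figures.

Gamma(k,θ) with k>1 has mode (k−1)θ, so θ = 1740/(k−1).
Need P(X < 3230) = 0.9 with θ tied to k this way. Start at k = 2, θ = 1740: P(X<3230) ≈ 0.554.
Too low — raise k to concentrate. Iterating converges to k ≈ 5.99.
Then θ = 1740/(5.99−1) ≈ 349.

k ≈ 5.99, θ ≈ 349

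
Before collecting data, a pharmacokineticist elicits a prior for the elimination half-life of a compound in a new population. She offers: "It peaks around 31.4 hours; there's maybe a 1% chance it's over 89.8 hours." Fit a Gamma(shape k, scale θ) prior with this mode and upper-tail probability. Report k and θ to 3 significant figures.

k ≈ 5.12, θ ≈ 7.61

Gamma(k,θ) with k>1 has mode (k−1)θ, so θ = 31.4/(k−1).
Need P(X < 89.8) = 0.99 with θ tied to k this way. Start at k = 2, θ = 31.4: P(X<89.8) ≈ 0.779.
Too low — raise k to concentrate. Iterating converges to k ≈ 5.12.
Then θ = 31.4/(5.12−1) ≈ 7.61.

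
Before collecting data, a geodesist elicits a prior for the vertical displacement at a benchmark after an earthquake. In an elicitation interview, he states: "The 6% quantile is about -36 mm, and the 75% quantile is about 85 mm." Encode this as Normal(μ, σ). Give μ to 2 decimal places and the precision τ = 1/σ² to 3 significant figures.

The p-quantile of Normal(μ,σ) is μ + z_p·σ, with z_{0.06} = -1.555 and z_{0.75} = 0.6745.
Eliminate σ: μ = (z₂·x₁ − z₁·x₂)/(z₂ − z₁) = (0.6745·-36 − (-1.555)·85)/2.229 = 48.39.
Then σ = (x₂ − x₁)/(z₂ − z₁) = (85 − -36)/2.229 = 54.28.
Precision τ = 1/σ² = 1/54.28² = 0.000339.

μ = 48.39, τ = 0.000339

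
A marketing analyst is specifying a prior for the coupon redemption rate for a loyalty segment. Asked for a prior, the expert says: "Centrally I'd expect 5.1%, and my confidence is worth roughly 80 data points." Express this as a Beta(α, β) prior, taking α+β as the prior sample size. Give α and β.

Under the effective-sample-size interpretation, Beta(α, β) has prior mean α/(α+β) and prior sample size α+β.
So α+β = 80 and α/(α+β) = 0.051, giving α = 0.051·80 = 4.08 and β = 80 − 4.08 = 75.92.

α = 4.08, β = 75.92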